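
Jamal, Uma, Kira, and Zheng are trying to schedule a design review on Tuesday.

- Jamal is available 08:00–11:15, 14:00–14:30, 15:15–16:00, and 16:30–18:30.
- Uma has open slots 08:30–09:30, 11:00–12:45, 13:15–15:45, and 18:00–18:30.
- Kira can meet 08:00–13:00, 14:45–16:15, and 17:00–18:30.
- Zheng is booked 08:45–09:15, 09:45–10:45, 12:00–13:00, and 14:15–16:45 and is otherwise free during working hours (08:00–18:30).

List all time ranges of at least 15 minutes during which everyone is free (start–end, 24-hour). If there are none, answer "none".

Zheng free within 08:00–18:30: 08:00–08:45, 09:15–09:45, 10:45–12:00, 13:00–14:15, 16:45–18:30.
Jamal ∩ Uma: 08:30–09:30, 11:00–11:15, 14:00–14:30, 15:15–15:45, 18:00–18:30.
Jamal ∩ Uma ∩ Kira: 08:30–09:30, 11:00–11:15, 15:15–15:45, 18:00–18:30.
Jamal ∩ Uma ∩ Kira ∩ Zheng: 08:30–08:45, 09:15–09:30, 11:00–11:15, 18:00–18:30.
Windows ≥ 15 min: 08:30–08:45, 09:15–09:30, 11:00–11:15, 18:00–18:30.

08:30–08:45, 09:15–09:30, 11:00–11:15, 18:00–18:30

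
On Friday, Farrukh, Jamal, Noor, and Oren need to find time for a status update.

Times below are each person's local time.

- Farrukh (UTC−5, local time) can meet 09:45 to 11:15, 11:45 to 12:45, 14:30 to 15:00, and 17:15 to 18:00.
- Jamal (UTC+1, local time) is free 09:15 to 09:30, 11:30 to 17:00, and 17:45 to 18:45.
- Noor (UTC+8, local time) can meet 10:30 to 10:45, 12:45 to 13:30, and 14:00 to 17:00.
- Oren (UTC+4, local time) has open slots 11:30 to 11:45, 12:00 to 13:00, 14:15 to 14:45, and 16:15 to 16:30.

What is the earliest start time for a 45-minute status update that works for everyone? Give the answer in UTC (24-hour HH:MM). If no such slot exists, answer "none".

none

Farrukh → UTC: 14:45–16:15, 16:45–17:45, 19:30–20:00, 22:15–23:00.
Jamal → UTC: 08:15–08:30, 10:30–16:00, 16:45–17:45.
Noor → UTC: 02:30–02:45, 04:45–05:30, 06:00–09:00.
Oren → UTC: 07:30–07:45, 08:00–09:00, 10:15–10:45, 12:15–12:30.
Farrukh ∩ Jamal: 14:45–16:00, 16:45–17:45.
Farrukh ∩ Jamal ∩ Noor: (none).
Farrukh ∩ Jamal ∩ Noor ∩ Oren: (none).
Windows ≥ 45 min: (none).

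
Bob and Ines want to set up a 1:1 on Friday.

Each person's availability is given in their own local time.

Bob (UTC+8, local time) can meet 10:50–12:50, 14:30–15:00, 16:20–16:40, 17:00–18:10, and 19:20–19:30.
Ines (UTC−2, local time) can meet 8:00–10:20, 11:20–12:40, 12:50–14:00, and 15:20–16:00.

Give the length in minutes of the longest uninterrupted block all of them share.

Bob → UTC: 02:50–04:50, 06:30–07:00, 08:20–08:40, 09:00–10:10, 11:20–11:30.
Ines → UTC: 10:00–12:20, 13:20–14:40, 14:50–16:00, 17:20–18:00.
Bob ∩ Ines: 10:00–10:10, 11:20–11:30.
Common window lengths: 10, 10 min; longest is 10.

10 minutes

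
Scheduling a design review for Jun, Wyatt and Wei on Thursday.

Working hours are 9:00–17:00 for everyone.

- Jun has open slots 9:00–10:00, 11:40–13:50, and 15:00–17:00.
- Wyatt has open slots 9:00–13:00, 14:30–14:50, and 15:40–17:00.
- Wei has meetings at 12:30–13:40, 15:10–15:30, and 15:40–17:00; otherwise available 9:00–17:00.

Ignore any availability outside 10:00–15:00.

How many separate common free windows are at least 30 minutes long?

1

Wei free within 09:00–17:00: 09:00–12:30, 13:40–15:10, 15:30–15:40.
Jun ∩ Wyatt: 09:00–10:00, 11:40–13:00, 15:40–17:00.
Jun ∩ Wyatt ∩ Wei: 09:00–10:00, 11:40–12:30.
Restricted to 10:00–15:00: 11:40–12:30.
Windows ≥ 30 min: 11:40–12:30.
That's 1 window.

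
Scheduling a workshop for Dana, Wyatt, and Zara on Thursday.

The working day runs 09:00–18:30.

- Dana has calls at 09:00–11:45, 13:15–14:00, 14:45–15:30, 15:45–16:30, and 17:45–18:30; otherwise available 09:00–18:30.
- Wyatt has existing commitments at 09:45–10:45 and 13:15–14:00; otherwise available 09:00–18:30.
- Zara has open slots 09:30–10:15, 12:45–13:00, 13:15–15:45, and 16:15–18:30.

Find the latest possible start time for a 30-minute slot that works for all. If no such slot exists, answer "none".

Dana free within 09:00–18:30: 11:45–13:15, 14:00–14:45, 15:30–15:45, 16:30–17:45.
Wyatt free within 09:00–18:30: 09:00–09:45, 10:45–13:15, 14:00–18:30.
Dana ∩ Wyatt: 11:45–13:15, 14:00–14:45, 15:30–15:45, 16:30–17:45.
Dana ∩ Wyatt ∩ Zara: 12:45–13:00, 14:00–14:45, 15:30–15:45, 16:30–17:45.
Windows ≥ 30 min: 14:00–14:45, 16:30–17:45.
Latest start in the last window 16:30–17:45 is 17:45 − 30 min = 17:15.

17:15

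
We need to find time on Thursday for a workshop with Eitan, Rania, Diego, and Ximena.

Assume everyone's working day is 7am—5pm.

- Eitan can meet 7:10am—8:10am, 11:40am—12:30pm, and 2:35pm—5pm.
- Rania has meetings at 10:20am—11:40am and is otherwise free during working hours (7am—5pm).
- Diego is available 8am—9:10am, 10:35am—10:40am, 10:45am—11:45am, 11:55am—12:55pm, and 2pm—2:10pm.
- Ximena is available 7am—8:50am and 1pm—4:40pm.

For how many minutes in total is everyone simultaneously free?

Rania free within 07:00–17:00: 07:00–10:20, 11:40–17:00.
Eitan ∩ Rania: 07:10–08:10, 11:40–12:30, 14:35–17:00.
Eitan ∩ Rania ∩ Diego: 08:00–08:10, 11:40–11:45, 11:55–12:30.
Eitan ∩ Rania ∩ Diego ∩ Ximena: 08:00–08:10.
Total common minutes: 10.

10 minutes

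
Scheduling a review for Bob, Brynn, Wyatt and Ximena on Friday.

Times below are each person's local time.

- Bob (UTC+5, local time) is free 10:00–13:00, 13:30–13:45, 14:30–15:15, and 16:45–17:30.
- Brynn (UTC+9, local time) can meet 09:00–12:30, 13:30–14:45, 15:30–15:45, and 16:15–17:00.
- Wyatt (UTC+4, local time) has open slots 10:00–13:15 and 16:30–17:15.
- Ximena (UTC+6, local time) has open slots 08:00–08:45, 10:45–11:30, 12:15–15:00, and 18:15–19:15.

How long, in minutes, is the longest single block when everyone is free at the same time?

Bob → UTC: 05:00–08:00, 08:30–08:45, 09:30–10:15, 11:45–12:30.
Brynn → UTC: 00:00–03:30, 04:30–05:45, 06:30–06:45, 07:15–08:00.
Wyatt → UTC: 06:00–09:15, 12:30–13:15.
Ximena → UTC: 02:00–02:45, 04:45–05:30, 06:15–09:00, 12:15–13:15.
Bob ∩ Brynn: 05:00–05:45, 06:30–06:45, 07:15–08:00.
Bob ∩ Brynn ∩ Wyatt: 06:30–06:45, 07:15–08:00.
Bob ∩ Brynn ∩ Wyatt ∩ Ximena: 06:30–06:45, 07:15–08:00.
Common window lengths: 15, 45 min; longest is 45.

45 minutes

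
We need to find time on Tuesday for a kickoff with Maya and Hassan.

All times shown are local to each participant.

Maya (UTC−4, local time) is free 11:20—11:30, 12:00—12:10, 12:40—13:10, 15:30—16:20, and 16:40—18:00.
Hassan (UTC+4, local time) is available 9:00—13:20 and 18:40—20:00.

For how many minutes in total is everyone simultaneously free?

Maya → UTC: 15:20–15:30, 16:00–16:10, 16:40–17:10, 19:30–20:20, 20:40–22:00.
Hassan → UTC: 05:00–09:20, 14:40–16:00.
Maya ∩ Hassan: 15:20–15:30.
Total common minutes: 10.

10 minutes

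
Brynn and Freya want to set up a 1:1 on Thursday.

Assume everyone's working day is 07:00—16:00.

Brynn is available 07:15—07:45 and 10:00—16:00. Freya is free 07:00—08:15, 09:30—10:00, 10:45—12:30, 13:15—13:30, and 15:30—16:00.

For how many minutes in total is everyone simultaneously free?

180 minutes

Brynn ∩ Freya: 07:15–07:45, 10:45–12:30, 13:15–13:30, 15:30–16:00.
Total common minutes: 30 + 105 + 15 + 30 = 180.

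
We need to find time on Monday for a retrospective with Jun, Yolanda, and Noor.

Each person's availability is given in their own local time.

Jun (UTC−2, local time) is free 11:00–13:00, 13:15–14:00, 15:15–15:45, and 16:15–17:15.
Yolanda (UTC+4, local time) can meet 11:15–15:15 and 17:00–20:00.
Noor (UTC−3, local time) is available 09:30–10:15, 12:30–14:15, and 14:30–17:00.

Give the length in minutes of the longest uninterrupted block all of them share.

30 minutes

Jun → UTC: 13:00–15:00, 15:15–16:00, 17:15–17:45, 18:15–19:15.
Yolanda → UTC: 07:15–11:15, 13:00–16:00.
Noor → UTC: 12:30–13:15, 15:30–17:15, 17:30–20:00.
Jun ∩ Yolanda: 13:00–15:00, 15:15–16:00.
Jun ∩ Yolanda ∩ Noor: 13:00–13:15, 15:30–16:00.
Common window lengths: 15, 30 min; longest is 30.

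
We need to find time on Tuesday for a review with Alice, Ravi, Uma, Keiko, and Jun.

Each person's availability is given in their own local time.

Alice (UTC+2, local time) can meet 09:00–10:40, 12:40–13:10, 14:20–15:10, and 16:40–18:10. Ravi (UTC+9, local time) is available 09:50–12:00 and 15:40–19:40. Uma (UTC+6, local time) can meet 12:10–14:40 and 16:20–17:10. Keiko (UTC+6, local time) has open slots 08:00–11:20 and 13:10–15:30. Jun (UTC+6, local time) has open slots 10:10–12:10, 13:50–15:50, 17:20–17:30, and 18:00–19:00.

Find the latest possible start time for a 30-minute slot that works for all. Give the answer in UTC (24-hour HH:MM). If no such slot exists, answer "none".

Alice → UTC: 07:00–08:40, 10:40–11:10, 12:20–13:10, 14:40–16:10.
Ravi → UTC: 00:50–03:00, 06:40–10:40.
Uma → UTC: 06:10–08:40, 10:20–11:10.
Keiko → UTC: 02:00–05:20, 07:10–09:30.
Jun → UTC: 04:10–06:10, 07:50–09:50, 11:20–11:30, 12:00–13:00.
Alice ∩ Ravi: 07:00–08:40.
Alice ∩ Ravi ∩ Uma: 07:00–08:40.
Alice ∩ Ravi ∩ Uma ∩ Keiko: 07:10–08:40.
Alice ∩ Ravi ∩ Uma ∩ Keiko ∩ Jun: 07:50–08:40.
Windows ≥ 30 min: 07:50–08:40.
Latest start in the last window 07:50–08:40 is 08:40 − 30 min = 08:10.

08:10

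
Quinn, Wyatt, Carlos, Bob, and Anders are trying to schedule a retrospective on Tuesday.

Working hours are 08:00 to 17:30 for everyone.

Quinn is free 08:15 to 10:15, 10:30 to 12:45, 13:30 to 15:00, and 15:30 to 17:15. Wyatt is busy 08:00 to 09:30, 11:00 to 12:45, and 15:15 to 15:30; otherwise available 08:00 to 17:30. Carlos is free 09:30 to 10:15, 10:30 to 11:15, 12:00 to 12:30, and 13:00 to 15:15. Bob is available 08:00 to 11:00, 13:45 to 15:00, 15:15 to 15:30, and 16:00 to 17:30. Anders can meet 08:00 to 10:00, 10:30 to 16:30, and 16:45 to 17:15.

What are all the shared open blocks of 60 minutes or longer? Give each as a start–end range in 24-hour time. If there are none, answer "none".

13:45–15:00

Wyatt free within 08:00–17:30: 09:30–11:00, 12:45–15:15, 15:30–17:30.
Quinn ∩ Wyatt: 09:30–10:15, 10:30–11:00, 13:30–15:00, 15:30–17:15.
Quinn ∩ Wyatt ∩ Carlos: 09:30–10:15, 10:30–11:00, 13:30–15:00.
Quinn ∩ Wyatt ∩ Carlos ∩ Bob: 09:30–10:15, 10:30–11:00, 13:45–15:00.
Quinn ∩ Wyatt ∩ Carlos ∩ Bob ∩ Anders: 09:30–10:00, 10:30–11:00, 13:45–15:00.
Windows ≥ 60 min: 13:45–15:00.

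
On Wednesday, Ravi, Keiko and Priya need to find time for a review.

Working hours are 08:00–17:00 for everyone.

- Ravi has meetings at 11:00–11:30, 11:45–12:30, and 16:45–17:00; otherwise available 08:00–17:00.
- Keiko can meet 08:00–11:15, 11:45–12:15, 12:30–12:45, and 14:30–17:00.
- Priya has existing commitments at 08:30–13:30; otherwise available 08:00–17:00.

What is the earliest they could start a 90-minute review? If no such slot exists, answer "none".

14:30

Ravi free within 08:00–17:00: 08:00–11:00, 11:30–11:45, 12:30–16:45.
Priya free within 08:00–17:00: 08:00–08:30, 13:30–17:00.
Ravi ∩ Keiko: 08:00–11:00, 12:30–12:45, 14:30–16:45.
Ravi ∩ Keiko ∩ Priya: 08:00–08:30, 14:30–16:45.
Windows ≥ 90 min: 14:30–16:45.
Earliest such window starts at 14:30.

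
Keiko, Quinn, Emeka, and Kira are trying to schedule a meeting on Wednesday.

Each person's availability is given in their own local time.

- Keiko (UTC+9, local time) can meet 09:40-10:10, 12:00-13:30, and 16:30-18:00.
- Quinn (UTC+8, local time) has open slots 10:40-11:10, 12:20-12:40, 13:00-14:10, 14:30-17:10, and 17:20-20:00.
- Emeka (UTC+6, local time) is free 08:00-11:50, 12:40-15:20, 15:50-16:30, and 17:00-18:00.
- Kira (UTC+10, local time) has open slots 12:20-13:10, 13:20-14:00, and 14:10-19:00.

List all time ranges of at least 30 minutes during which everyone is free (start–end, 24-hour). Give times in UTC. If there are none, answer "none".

Keiko → UTC: 00:40–01:10, 03:00–04:30, 07:30–09:00.
Quinn → UTC: 02:40–03:10, 04:20–04:40, 05:00–06:10, 06:30–09:10, 09:20–12:00.
Emeka → UTC: 02:00–05:50, 06:40–09:20, 09:50–10:30, 11:00–12:00.
Kira → UTC: 02:20–03:10, 03:20–04:00, 04:10–09:00.
Keiko ∩ Quinn: 03:00–03:10, 04:20–04:30, 07:30–09:00.
Keiko ∩ Quinn ∩ Emeka: 03:00–03:10, 04:20–04:30, 07:30–09:00.
Keiko ∩ Quinn ∩ Emeka ∩ Kira: 03:00–03:10, 04:20–04:30, 07:30–09:00.
Windows ≥ 30 min: 07:30–09:00.

07:30–09:00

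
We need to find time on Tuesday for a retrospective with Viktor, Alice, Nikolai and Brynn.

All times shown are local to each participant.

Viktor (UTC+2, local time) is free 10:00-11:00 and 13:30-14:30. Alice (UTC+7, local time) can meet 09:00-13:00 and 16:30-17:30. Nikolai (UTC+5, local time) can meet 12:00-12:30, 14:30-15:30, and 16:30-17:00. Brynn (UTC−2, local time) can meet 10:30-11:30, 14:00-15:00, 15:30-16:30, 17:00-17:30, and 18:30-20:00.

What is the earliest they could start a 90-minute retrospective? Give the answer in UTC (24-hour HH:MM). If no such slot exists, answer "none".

Viktor → UTC: 08:00–09:00, 11:30–12:30.
Alice → UTC: 02:00–06:00, 09:30–10:30.
Nikolai → UTC: 07:00–07:30, 09:30–10:30, 11:30–12:00.
Brynn → UTC: 12:30–13:30, 16:00–17:00, 17:30–18:30, 19:00–19:30, 20:30–22:00.
Viktor ∩ Alice: (none).
Viktor ∩ Alice ∩ Nikolai: (none).
Viktor ∩ Alice ∩ Nikolai ∩ Brynn: (none).
Windows ≥ 90 min: (none).

none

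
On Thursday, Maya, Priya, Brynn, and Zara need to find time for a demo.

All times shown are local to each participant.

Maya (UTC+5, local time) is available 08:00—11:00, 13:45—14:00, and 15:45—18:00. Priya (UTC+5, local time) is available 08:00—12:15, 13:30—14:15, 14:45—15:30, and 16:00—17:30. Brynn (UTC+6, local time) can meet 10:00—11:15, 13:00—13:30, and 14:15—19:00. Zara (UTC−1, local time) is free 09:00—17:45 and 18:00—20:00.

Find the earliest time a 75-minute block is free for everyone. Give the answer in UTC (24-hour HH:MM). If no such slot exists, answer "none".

11:00

Maya → UTC: 03:00–06:00, 08:45–09:00, 10:45–13:00.
Priya → UTC: 03:00–07:15, 08:30–09:15, 09:45–10:30, 11:00–12:30.
Brynn → UTC: 04:00–05:15, 07:00–07:30, 08:15–13:00.
Zara → UTC: 10:00–18:45, 19:00–21:00.
Maya ∩ Priya: 03:00–06:00, 08:45–09:00, 11:00–12:30.
Maya ∩ Priya ∩ Brynn: 04:00–05:15, 08:45–09:00, 11:00–12:30.
Maya ∩ Priya ∩ Brynn ∩ Zara: 11:00–12:30.
Windows ≥ 75 min: 11:00–12:30.
Earliest such window starts at 11:00.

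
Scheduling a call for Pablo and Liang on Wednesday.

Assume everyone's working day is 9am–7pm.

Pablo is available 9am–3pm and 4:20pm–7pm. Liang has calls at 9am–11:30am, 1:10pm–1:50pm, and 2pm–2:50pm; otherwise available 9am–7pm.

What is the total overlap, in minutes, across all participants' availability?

280 minutes

Liang free within 09:00–19:00: 11:30–13:10, 13:50–14:00, 14:50–19:00.
Pablo ∩ Liang: 11:30–13:10, 13:50–14:00, 14:50–15:00, 16:20–19:00.
Total common minutes: 100 + 10 + 10 + 160 = 280.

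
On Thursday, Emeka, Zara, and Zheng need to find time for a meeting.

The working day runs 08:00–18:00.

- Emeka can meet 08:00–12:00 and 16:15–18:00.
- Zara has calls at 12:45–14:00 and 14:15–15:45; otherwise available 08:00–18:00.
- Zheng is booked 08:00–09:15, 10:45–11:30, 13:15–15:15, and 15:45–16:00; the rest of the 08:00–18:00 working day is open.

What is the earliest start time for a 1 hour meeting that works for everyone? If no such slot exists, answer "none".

Zara free within 08:00–18:00: 08:00–12:45, 14:00–14:15, 15:45–18:00.
Zheng free within 08:00–18:00: 09:15–10:45, 11:30–13:15, 15:15–15:45, 16:00–18:00.
Emeka ∩ Zara: 08:00–12:00, 16:15–18:00.
Emeka ∩ Zara ∩ Zheng: 09:15–10:45, 11:30–12:00, 16:15–18:00.
Windows ≥ 60 min: 09:15–10:45, 16:15–18:00.
Earliest such window starts at 09:15.

09:15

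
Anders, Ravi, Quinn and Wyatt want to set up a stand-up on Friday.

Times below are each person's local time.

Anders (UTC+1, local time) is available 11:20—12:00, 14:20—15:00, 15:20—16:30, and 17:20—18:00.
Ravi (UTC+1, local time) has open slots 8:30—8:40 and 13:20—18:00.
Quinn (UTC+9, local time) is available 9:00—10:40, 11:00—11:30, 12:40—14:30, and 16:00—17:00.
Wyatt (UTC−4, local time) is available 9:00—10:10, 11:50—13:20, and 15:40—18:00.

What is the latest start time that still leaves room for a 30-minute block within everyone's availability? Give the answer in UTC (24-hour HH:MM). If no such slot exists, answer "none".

Anders → UTC: 10:20–11:00, 13:20–14:00, 14:20–15:30, 16:20–17:00.
Ravi → UTC: 07:30–07:40, 12:20–17:00.
Quinn → UTC: 00:00–01:40, 02:00–02:30, 03:40–05:30, 07:00–08:00.
Wyatt → UTC: 13:00–14:10, 15:50–17:20, 19:40–22:00.
Anders ∩ Ravi: 13:20–14:00, 14:20–15:30, 16:20–17:00.
Anders ∩ Ravi ∩ Quinn: (none).
Anders ∩ Ravi ∩ Quinn ∩ Wyatt: (none).
Windows ≥ 30 min: (none).

none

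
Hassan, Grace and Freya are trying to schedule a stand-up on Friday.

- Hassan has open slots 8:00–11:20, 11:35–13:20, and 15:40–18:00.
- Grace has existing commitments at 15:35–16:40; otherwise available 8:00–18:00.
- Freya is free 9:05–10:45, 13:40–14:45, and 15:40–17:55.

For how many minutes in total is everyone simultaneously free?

175 minutes

Grace free within 08:00–18:00: 08:00–15:35, 16:40–18:00.
Hassan ∩ Grace: 08:00–11:20, 11:35–13:20, 16:40–18:00.
Hassan ∩ Grace ∩ Freya: 09:05–10:45, 16:40–17:55.
Total common minutes: 100 + 75 = 175.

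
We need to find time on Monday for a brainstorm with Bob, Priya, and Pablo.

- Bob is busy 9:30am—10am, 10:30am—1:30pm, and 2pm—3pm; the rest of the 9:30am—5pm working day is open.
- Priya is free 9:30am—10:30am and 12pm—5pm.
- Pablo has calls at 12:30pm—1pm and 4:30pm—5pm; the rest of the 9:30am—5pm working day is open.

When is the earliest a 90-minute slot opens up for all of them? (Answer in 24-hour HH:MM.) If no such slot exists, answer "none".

15:00

Bob free within 09:30–17:00: 10:00–10:30, 13:30–14:00, 15:00–17:00.
Pablo free within 09:30–17:00: 09:30–12:30, 13:00–16:30.
Bob ∩ Priya: 10:00–10:30, 13:30–14:00, 15:00–17:00.
Bob ∩ Priya ∩ Pablo: 10:00–10:30, 13:30–14:00, 15:00–16:30.
Windows ≥ 90 min: 15:00–16:30.
Earliest such window starts at 15:00.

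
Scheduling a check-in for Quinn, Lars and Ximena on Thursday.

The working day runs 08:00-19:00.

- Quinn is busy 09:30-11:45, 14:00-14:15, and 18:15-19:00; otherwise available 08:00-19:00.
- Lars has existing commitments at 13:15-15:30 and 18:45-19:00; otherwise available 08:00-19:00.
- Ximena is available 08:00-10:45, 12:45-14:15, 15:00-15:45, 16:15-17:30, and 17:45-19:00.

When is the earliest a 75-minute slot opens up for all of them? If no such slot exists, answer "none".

Quinn free within 08:00–19:00: 08:00–09:30, 11:45–14:00, 14:15–18:15.
Lars free within 08:00–19:00: 08:00–13:15, 15:30–18:45.
Quinn ∩ Lars: 08:00–09:30, 11:45–13:15, 15:30–18:15.
Quinn ∩ Lars ∩ Ximena: 08:00–09:30, 12:45–13:15, 15:30–15:45, 16:15–17:30, 17:45–18:15.
Windows ≥ 75 min: 08:00–09:30, 16:15–17:30.
Earliest such window starts at 08:00.

08:00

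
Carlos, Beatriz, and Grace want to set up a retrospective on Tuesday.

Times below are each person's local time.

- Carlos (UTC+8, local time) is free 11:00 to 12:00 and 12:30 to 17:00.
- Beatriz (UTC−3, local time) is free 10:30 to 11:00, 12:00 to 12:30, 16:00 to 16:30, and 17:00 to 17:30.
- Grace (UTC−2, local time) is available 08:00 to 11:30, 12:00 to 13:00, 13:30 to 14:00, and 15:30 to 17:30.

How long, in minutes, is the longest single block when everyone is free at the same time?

0 minutes

Carlos → UTC: 03:00–04:00, 04:30–09:00.
Beatriz → UTC: 13:30–14:00, 15:00–15:30, 19:00–19:30, 20:00–20:30.
Grace → UTC: 10:00–13:30, 14:00–15:00, 15:30–16:00, 17:30–19:30.
Carlos ∩ Beatriz: (none).
Carlos ∩ Beatriz ∩ Grace: (none).
No common window.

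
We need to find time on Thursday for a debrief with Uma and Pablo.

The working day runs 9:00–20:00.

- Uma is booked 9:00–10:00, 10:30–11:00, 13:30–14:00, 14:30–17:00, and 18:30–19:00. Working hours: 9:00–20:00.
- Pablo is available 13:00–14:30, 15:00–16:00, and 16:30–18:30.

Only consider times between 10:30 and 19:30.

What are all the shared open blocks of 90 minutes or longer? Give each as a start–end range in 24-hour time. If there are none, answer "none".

Uma free within 09:00–20:00: 10:00–10:30, 11:00–13:30, 14:00–14:30, 17:00–18:30, 19:00–20:00.
Uma ∩ Pablo: 13:00–13:30, 14:00–14:30, 17:00–18:30.
Restricted to 10:30–19:30: 13:00–13:30, 14:00–14:30, 17:00–18:30.
Windows ≥ 90 min: 17:00–18:30.

17:00–18:30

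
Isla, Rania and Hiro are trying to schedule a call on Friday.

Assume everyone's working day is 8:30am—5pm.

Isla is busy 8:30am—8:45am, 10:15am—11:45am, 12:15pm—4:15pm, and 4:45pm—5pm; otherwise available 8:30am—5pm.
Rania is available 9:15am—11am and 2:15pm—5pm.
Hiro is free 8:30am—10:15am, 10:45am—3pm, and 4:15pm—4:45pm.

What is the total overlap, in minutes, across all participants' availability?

90 minutes

Isla free within 08:30–17:00: 08:45–10:15, 11:45–12:15, 16:15–16:45.
Isla ∩ Rania: 09:15–10:15, 16:15–16:45.
Isla ∩ Rania ∩ Hiro: 09:15–10:15, 16:15–16:45.
Total common minutes: 60 + 30 = 90.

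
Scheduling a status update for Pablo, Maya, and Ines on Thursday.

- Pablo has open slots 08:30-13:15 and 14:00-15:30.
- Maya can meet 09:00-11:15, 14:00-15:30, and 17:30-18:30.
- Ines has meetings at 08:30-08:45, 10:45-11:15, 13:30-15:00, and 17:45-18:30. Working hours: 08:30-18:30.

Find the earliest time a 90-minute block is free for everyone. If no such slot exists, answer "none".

Ines free within 08:30–18:30: 08:45–10:45, 11:15–13:30, 15:00–17:45.
Pablo ∩ Maya: 09:00–11:15, 14:00–15:30.
Pablo ∩ Maya ∩ Ines: 09:00–10:45, 15:00–15:30.
Windows ≥ 90 min: 09:00–10:45.
Earliest such window starts at 09:00.

09:00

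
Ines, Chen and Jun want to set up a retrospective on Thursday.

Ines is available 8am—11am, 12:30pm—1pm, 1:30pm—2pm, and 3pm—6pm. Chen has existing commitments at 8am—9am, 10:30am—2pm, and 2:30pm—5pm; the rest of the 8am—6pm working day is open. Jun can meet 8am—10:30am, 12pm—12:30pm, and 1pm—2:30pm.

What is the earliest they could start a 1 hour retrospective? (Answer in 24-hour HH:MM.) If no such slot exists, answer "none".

Chen free within 08:00–18:00: 09:00–10:30, 14:00–14:30, 17:00–18:00.
Ines ∩ Chen: 09:00–10:30, 17:00–18:00.
Ines ∩ Chen ∩ Jun: 09:00–10:30.
Windows ≥ 60 min: 09:00–10:30.
Earliest such window starts at 09:00.

09:00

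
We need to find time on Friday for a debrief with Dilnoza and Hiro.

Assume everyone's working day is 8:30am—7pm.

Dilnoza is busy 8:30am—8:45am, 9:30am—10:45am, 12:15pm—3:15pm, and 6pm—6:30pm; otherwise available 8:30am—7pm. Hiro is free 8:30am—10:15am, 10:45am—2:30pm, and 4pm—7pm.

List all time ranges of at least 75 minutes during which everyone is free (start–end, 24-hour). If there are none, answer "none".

Dilnoza free within 08:30–19:00: 08:45–09:30, 10:45–12:15, 15:15–18:00, 18:30–19:00.
Dilnoza ∩ Hiro: 08:45–09:30, 10:45–12:15, 16:00–18:00, 18:30–19:00.
Windows ≥ 75 min: 10:45–12:15, 16:00–18:00.

10:45–12:15, 16:00–18:00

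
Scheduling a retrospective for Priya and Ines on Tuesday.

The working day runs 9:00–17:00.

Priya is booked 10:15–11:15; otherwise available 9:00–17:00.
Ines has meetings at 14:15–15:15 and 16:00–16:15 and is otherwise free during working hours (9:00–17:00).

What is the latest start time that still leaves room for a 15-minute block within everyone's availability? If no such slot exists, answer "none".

16:45

Priya free within 09:00–17:00: 09:00–10:15, 11:15–17:00.
Ines free within 09:00–17:00: 09:00–14:15, 15:15–16:00, 16:15–17:00.
Priya ∩ Ines: 09:00–10:15, 11:15–14:15, 15:15–16:00, 16:15–17:00.
Windows ≥ 15 min: 09:00–10:15, 11:15–14:15, 15:15–16:00, 16:15–17:00.
Latest start in the last window 16:15–17:00 is 17:00 − 15 min = 16:45.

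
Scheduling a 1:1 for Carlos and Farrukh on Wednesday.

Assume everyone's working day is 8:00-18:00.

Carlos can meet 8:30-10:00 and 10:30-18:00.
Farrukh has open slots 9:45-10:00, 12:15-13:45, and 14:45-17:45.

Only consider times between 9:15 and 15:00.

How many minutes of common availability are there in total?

120 minutes

Carlos ∩ Farrukh: 09:45–10:00, 12:15–13:45, 14:45–17:45.
Restricted to 09:15–15:00: 09:45–10:00, 12:15–13:45, 14:45–15:00.
Total common minutes: 15 + 90 + 15 = 120.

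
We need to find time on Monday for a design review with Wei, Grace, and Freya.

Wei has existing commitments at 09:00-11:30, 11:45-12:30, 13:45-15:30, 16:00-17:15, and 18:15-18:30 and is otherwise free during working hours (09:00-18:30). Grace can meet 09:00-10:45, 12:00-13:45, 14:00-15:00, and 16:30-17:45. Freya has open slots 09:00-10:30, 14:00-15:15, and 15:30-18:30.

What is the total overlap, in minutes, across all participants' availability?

Wei free within 09:00–18:30: 11:30–11:45, 12:30–13:45, 15:30–16:00, 17:15–18:15.
Wei ∩ Grace: 12:30–13:45, 17:15–17:45.
Wei ∩ Grace ∩ Freya: 17:15–17:45.
Total common minutes: 30.

30 minutes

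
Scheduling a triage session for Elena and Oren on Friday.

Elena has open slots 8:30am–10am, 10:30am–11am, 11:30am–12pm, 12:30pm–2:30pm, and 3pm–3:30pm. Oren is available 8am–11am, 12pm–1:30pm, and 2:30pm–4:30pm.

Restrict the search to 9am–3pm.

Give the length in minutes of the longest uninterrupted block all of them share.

Elena ∩ Oren: 08:30–10:00, 10:30–11:00, 12:30–13:30, 15:00–15:30.
Restricted to 09:00–15:00: 09:00–10:00, 10:30–11:00, 12:30–13:30.
Common window lengths: 60, 30, 60 min; longest is 60.

60 minutes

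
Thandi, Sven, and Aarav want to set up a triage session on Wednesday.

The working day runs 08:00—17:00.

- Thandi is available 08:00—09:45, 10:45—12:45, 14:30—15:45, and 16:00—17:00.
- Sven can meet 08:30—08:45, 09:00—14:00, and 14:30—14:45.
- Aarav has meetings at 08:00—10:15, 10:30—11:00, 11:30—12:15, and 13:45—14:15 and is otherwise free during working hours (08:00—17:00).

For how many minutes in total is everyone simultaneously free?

Aarav free within 08:00–17:00: 10:15–10:30, 11:00–11:30, 12:15–13:45, 14:15–17:00.
Thandi ∩ Sven: 08:30–08:45, 09:00–09:45, 10:45–12:45, 14:30–14:45.
Thandi ∩ Sven ∩ Aarav: 11:00–11:30, 12:15–12:45, 14:30–14:45.
Total common minutes: 30 + 30 + 15 = 75.

75 minutes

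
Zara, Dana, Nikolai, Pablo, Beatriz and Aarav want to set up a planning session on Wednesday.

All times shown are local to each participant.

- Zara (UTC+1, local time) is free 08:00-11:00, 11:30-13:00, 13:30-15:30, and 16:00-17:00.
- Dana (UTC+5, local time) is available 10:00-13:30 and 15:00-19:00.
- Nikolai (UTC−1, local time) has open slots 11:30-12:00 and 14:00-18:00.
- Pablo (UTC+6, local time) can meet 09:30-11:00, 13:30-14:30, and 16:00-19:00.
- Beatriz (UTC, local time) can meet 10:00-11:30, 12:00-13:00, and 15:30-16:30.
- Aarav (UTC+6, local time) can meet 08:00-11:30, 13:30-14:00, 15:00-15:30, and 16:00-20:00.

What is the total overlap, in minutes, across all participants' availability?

30 minutes

Zara → UTC: 07:00–10:00, 10:30–12:00, 12:30–14:30, 15:00–16:00.
Dana → UTC: 05:00–08:30, 10:00–14:00.
Nikolai → UTC: 12:30–13:00, 15:00–19:00.
Pablo → UTC: 03:30–05:00, 07:30–08:30, 10:00–13:00.
Beatriz → UTC: 10:00–11:30, 12:00–13:00, 15:30–16:30.
Aarav → UTC: 02:00–05:30, 07:30–08:00, 09:00–09:30, 10:00–14:00.
Zara ∩ Dana: 07:00–08:30, 10:30–12:00, 12:30–14:00.
Zara ∩ Dana ∩ Nikolai: 12:30–13:00.
Zara ∩ Dana ∩ Nikolai ∩ Pablo: 12:30–13:00.
Zara ∩ Dana ∩ Nikolai ∩ Pablo ∩ Beatriz: 12:30–13:00.
Zara ∩ Dana ∩ Nikolai ∩ Pablo ∩ Beatriz ∩ Aarav: 12:30–13:00.
Total common minutes: 30.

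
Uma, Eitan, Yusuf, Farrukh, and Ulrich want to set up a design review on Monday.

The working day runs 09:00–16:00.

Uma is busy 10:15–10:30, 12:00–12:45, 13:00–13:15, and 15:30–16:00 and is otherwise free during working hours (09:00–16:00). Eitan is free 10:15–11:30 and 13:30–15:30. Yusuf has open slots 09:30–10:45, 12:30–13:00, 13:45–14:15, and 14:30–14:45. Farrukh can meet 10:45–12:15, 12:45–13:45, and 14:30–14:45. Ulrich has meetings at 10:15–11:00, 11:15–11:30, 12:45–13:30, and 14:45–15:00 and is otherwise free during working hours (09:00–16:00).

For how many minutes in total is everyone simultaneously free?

Uma free within 09:00–16:00: 09:00–10:15, 10:30–12:00, 12:45–13:00, 13:15–15:30.
Ulrich free within 09:00–16:00: 09:00–10:15, 11:00–11:15, 11:30–12:45, 13:30–14:45, 15:00–16:00.
Uma ∩ Eitan: 10:30–11:30, 13:30–15:30.
Uma ∩ Eitan ∩ Yusuf: 10:30–10:45, 13:45–14:15, 14:30–14:45.
Uma ∩ Eitan ∩ Yusuf ∩ Farrukh: 14:30–14:45.
Uma ∩ Eitan ∩ Yusuf ∩ Farrukh ∩ Ulrich: 14:30–14:45.
Total common minutes: 15.

15 minutes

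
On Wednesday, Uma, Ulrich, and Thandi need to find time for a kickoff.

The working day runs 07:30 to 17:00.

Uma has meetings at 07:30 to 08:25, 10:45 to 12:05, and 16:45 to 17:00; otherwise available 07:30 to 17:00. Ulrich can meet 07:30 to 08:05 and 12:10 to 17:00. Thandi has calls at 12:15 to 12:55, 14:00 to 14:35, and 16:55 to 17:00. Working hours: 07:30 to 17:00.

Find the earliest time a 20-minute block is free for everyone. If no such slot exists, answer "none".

Uma free within 07:30–17:00: 08:25–10:45, 12:05–16:45.
Thandi free within 07:30–17:00: 07:30–12:15, 12:55–14:00, 14:35–16:55.
Uma ∩ Ulrich: 12:10–16:45.
Uma ∩ Ulrich ∩ Thandi: 12:10–12:15, 12:55–14:00, 14:35–16:45.
Windows ≥ 20 min: 12:55–14:00, 14:35–16:45.
Earliest such window starts at 12:55.

12:55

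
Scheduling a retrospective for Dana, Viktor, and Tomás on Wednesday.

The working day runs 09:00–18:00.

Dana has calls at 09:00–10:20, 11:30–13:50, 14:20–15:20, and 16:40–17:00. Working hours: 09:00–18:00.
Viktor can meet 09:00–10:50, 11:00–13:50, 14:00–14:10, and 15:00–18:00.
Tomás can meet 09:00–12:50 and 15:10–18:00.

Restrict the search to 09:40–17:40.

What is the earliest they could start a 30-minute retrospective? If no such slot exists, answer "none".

Dana free within 09:00–18:00: 10:20–11:30, 13:50–14:20, 15:20–16:40, 17:00–18:00.
Dana ∩ Viktor: 10:20–10:50, 11:00–11:30, 14:00–14:10, 15:20–16:40, 17:00–18:00.
Dana ∩ Viktor ∩ Tomás: 10:20–10:50, 11:00–11:30, 15:20–16:40, 17:00–18:00.
Restricted to 09:40–17:40: 10:20–10:50, 11:00–11:30, 15:20–16:40, 17:00–17:40.
Windows ≥ 30 min: 10:20–10:50, 11:00–11:30, 15:20–16:40, 17:00–17:40.
Earliest such window starts at 10:20.

10:20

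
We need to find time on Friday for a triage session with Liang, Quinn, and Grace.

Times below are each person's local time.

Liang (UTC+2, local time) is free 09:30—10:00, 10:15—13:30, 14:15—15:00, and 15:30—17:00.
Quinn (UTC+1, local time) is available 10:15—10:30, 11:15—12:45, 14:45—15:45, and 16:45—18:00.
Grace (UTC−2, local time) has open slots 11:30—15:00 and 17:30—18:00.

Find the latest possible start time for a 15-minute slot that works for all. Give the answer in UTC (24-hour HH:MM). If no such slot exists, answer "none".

Liang → UTC: 07:30–08:00, 08:15–11:30, 12:15–13:00, 13:30–15:00.
Quinn → UTC: 09:15–09:30, 10:15–11:45, 13:45–14:45, 15:45–17:00.
Grace → UTC: 13:30–17:00, 19:30–20:00.
Liang ∩ Quinn: 09:15–09:30, 10:15–11:30, 13:45–14:45.
Liang ∩ Quinn ∩ Grace: 13:45–14:45.
Windows ≥ 15 min: 13:45–14:45.
Latest start in the last window 13:45–14:45 is 14:45 − 15 min = 14:30.

14:30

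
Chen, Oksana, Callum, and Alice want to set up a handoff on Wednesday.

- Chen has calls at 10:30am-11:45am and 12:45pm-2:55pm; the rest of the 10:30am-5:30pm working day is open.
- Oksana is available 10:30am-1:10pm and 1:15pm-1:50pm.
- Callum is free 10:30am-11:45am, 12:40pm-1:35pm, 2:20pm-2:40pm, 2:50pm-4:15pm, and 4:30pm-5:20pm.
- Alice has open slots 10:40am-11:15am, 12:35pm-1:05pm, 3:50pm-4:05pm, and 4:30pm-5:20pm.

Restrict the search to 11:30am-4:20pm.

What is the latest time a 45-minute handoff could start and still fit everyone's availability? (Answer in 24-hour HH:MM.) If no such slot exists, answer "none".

Chen free within 10:30–17:30: 11:45–12:45, 14:55–17:30.
Chen ∩ Oksana: 11:45–12:45.
Chen ∩ Oksana ∩ Callum: 12:40–12:45.
Chen ∩ Oksana ∩ Callum ∩ Alice: 12:40–12:45.
Restricted to 11:30–16:20: 12:40–12:45.
Windows ≥ 45 min: (none).

none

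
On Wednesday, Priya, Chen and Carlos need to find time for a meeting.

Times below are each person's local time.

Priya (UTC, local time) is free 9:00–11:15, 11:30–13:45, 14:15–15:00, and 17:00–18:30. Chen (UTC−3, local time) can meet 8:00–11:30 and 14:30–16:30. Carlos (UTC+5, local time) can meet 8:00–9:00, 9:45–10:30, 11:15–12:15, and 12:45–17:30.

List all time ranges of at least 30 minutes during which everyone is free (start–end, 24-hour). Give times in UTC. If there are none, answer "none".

Priya → UTC: 09:00–11:15, 11:30–13:45, 14:15–15:00, 17:00–18:30.
Chen → UTC: 11:00–14:30, 17:30–19:30.
Carlos → UTC: 03:00–04:00, 04:45–05:30, 06:15–07:15, 07:45–12:30.
Priya ∩ Chen: 11:00–11:15, 11:30–13:45, 14:15–14:30, 17:30–18:30.
Priya ∩ Chen ∩ Carlos: 11:00–11:15, 11:30–12:30.
Windows ≥ 30 min: 11:30–12:30.

11:30–12:30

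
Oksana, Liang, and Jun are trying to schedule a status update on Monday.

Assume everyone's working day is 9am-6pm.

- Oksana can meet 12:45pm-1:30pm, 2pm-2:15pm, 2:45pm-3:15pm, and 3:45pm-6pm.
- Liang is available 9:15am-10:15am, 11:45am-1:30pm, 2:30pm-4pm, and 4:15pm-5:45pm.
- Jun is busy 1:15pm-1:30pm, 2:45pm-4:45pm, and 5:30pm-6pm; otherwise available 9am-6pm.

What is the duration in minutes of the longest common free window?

45 minutes

Jun free within 09:00–18:00: 09:00–13:15, 13:30–14:45, 16:45–17:30.
Oksana ∩ Liang: 12:45–13:30, 14:45–15:15, 15:45–16:00, 16:15–17:45.
Oksana ∩ Liang ∩ Jun: 12:45–13:15, 16:45–17:30.
Common window lengths: 30, 45 min; longest is 45.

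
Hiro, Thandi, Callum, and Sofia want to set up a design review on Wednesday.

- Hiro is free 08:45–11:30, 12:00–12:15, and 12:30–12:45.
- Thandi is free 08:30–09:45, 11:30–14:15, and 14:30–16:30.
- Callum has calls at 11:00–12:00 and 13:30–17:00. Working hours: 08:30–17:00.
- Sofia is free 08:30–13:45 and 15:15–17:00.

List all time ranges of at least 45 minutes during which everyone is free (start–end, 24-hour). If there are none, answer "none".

Callum free within 08:30–17:00: 08:30–11:00, 12:00–13:30.
Hiro ∩ Thandi: 08:45–09:45, 12:00–12:15, 12:30–12:45.
Hiro ∩ Thandi ∩ Callum: 08:45–09:45, 12:00–12:15, 12:30–12:45.
Hiro ∩ Thandi ∩ Callum ∩ Sofia: 08:45–09:45, 12:00–12:15, 12:30–12:45.
Windows ≥ 45 min: 08:45–09:45.

08:45–09:45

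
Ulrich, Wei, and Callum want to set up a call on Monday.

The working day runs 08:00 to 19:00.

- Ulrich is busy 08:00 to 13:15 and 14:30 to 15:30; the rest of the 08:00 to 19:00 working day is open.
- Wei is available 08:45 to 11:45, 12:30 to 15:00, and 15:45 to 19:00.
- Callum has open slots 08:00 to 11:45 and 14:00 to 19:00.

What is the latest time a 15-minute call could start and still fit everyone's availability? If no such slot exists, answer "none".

18:45

Ulrich free within 08:00–19:00: 13:15–14:30, 15:30–19:00.
Ulrich ∩ Wei: 13:15–14:30, 15:45–19:00.
Ulrich ∩ Wei ∩ Callum: 14:00–14:30, 15:45–19:00.
Windows ≥ 15 min: 14:00–14:30, 15:45–19:00.
Latest start in the last window 15:45–19:00 is 19:00 − 15 min = 18:45.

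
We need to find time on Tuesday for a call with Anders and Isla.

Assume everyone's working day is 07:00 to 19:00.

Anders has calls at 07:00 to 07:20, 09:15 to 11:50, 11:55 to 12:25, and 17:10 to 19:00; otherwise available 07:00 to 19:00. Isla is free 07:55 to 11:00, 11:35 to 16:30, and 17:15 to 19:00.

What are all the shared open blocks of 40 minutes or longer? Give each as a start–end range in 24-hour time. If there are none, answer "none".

07:55–09:15, 12:25–16:30

Anders free within 07:00–19:00: 07:20–09:15, 11:50–11:55, 12:25–17:10.
Anders ∩ Isla: 07:55–09:15, 11:50–11:55, 12:25–16:30.
Windows ≥ 40 min: 07:55–09:15, 12:25–16:30.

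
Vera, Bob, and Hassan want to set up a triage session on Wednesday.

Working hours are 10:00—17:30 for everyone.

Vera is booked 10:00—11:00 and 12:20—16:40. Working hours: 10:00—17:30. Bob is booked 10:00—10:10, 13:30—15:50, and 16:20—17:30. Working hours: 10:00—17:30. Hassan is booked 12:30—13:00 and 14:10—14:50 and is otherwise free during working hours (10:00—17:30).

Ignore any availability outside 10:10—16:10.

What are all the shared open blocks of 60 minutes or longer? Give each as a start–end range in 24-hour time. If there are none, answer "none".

Vera free within 10:00–17:30: 11:00–12:20, 16:40–17:30.
Bob free within 10:00–17:30: 10:10–13:30, 15:50–16:20.
Hassan free within 10:00–17:30: 10:00–12:30, 13:00–14:10, 14:50–17:30.
Vera ∩ Bob: 11:00–12:20.
Vera ∩ Bob ∩ Hassan: 11:00–12:20.
Restricted to 10:10–16:10: 11:00–12:20.
Windows ≥ 60 min: 11:00–12:20.

11:00–12:20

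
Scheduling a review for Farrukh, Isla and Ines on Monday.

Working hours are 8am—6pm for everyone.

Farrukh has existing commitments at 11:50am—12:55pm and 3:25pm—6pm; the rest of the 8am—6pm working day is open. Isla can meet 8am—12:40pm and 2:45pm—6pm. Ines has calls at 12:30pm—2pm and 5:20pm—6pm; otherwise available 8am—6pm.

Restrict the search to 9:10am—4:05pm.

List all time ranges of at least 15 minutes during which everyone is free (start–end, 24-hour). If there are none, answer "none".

09:10–11:50, 14:45–15:25

Farrukh free within 08:00–18:00: 08:00–11:50, 12:55–15:25.
Ines free within 08:00–18:00: 08:00–12:30, 14:00–17:20.
Farrukh ∩ Isla: 08:00–11:50, 14:45–15:25.
Farrukh ∩ Isla ∩ Ines: 08:00–11:50, 14:45–15:25.
Restricted to 09:10–16:05: 09:10–11:50, 14:45–15:25.
Windows ≥ 15 min: 09:10–11:50, 14:45–15:25.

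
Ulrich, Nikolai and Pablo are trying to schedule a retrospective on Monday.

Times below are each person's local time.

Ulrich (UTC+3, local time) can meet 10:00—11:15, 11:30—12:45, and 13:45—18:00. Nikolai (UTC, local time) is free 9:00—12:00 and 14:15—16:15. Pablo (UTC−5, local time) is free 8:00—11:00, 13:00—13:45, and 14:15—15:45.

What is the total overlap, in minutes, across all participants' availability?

Ulrich → UTC: 07:00–08:15, 08:30–09:45, 10:45–15:00.
Nikolai → UTC: 09:00–12:00, 14:15–16:15.
Pablo → UTC: 13:00–16:00, 18:00–18:45, 19:15–20:45.
Ulrich ∩ Nikolai: 09:00–09:45, 10:45–12:00, 14:15–15:00.
Ulrich ∩ Nikolai ∩ Pablo: 14:15–15:00.
Total common minutes: 45.

45 minutes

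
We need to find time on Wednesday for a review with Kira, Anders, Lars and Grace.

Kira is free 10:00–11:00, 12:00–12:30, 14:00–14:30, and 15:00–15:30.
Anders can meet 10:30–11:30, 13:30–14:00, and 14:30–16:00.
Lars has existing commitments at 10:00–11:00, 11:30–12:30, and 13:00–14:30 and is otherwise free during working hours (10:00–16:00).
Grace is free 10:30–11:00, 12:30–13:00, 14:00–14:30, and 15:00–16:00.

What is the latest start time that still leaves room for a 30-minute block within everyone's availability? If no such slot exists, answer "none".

15:00

Lars free within 10:00–16:00: 11:00–11:30, 12:30–13:00, 14:30–16:00.
Kira ∩ Anders: 10:30–11:00, 15:00–15:30.
Kira ∩ Anders ∩ Lars: 15:00–15:30.
Kira ∩ Anders ∩ Lars ∩ Grace: 15:00–15:30.
Windows ≥ 30 min: 15:00–15:30.
Latest start in the last window 15:00–15:30 is 15:30 − 30 min = 15:00.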